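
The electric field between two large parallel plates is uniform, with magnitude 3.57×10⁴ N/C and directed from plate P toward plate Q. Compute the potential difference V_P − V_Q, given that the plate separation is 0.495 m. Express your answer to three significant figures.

1.77×10⁴ V

In a uniform field, potential decreases in the direction of E: ΔV = −E·d for a displacement d parallel to E.
Going from Q to P is a displacement of 0.495 m opposite to the field, so V_P − V_Q = +Ed = 1.77×10⁴ V.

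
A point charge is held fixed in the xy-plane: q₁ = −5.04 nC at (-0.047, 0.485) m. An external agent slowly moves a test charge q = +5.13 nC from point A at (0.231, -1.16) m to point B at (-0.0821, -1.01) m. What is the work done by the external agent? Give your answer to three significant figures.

For quasistatic motion the external work equals the change in potential energy: W_ext = qΔV = q(V_B − V_A).
At A: distance to the source charge is 1.67 m; V_A = kq₁/r = -27.2 V.
At B: distance to the source charge is 1.50 m; V_B = kq₁/r = -30.3 V.
ΔV = V_B − V_A = -3.14 V.
W_ext = qΔV = (5.13×10⁻⁹ C)(-3.14 V) = -1.61×10⁻⁸ J.

-1.61×10⁻⁸ J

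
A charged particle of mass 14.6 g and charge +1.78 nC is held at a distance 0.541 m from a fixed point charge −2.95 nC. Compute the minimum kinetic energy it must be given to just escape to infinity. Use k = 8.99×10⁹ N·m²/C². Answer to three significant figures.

To just escape, total mechanical energy must reach zero at infinity: ½mv²_min + U = 0, so ½mv²_min = −U = |kQq|/r.
|U| = |kQq|/r = (8.99×10⁹ N·m²/C²)(2.95×10⁻⁹)(1.78×10⁻⁹)/(0.541) = 8.73×10⁻⁸ J.

8.73×10⁻⁸ J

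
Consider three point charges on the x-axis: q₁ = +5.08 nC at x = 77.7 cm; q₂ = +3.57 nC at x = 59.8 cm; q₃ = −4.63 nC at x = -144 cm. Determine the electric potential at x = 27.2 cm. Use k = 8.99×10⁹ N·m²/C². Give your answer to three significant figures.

165 V

The total potential is the scalar sum of each charge's contribution, V = Σ kqᵢ/rᵢ.
Distances from the field point to each charge: r₁ = 0.505 m, r₂ = 0.326 m, r₃ = 1.71 m.
V = k[(5.08×10⁻⁹)/(0.505) + (3.57×10⁻⁹)/(0.326) + (-4.63×10⁻⁹)/(1.71)] = 165 V.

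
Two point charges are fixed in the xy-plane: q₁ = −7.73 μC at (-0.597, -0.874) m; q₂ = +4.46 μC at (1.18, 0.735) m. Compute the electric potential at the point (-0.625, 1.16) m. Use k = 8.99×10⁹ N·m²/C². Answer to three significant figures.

-1.25×10⁴ V

The total potential is the scalar sum of each charge's contribution, V = Σ kqᵢ/rᵢ.
Distances from the field point to each charge: r₁ = 2.03 m, r₂ = 1.85 m.
V = k[(-7.73×10⁻⁶)/(2.03) + (4.46×10⁻⁶)/(1.85)] = -1.25×10⁴ V.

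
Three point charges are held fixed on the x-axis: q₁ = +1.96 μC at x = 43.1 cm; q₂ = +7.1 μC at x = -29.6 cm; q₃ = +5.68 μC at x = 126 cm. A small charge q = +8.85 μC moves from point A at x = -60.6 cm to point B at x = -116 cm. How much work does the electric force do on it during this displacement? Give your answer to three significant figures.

The work done by the electric force is W_field = −ΔU = −q(V_B − V_A) = q(V_A − V_B).
At A: distances to the source charges are 1.04 m, 0.310 m, 1.87 m; V_A = Σ kqᵢ/rᵢ = 2.50×10⁵ V.
At B: distances to the source charges are 1.59 m, 0.864 m, 2.42 m; V_B = Σ kqᵢ/rᵢ = 1.06×10⁵ V.
ΔV = V_B − V_A = -1.44×10⁵ V.
W_field = −qΔV = −(8.85×10⁻⁶ C)(-1.44×10⁵ V) = 1.28 J.

1.28 J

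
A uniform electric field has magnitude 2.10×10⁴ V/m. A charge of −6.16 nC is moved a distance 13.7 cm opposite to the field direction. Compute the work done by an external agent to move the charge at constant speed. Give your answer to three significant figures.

-1.77×10⁻⁵ J

The potential change for a displacement 13.7 cm opposite to the field direction is ΔV = +Ed = 2880 V.
W_ext = qΔV = -1.77×10⁻⁵ J.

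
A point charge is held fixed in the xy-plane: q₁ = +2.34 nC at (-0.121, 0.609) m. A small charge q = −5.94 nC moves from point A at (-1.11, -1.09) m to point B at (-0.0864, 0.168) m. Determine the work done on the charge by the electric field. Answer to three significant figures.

The work done by the electric force is W_field = −ΔU = −q(V_B − V_A) = q(V_A − V_B).
At A: distance to the source charge is 1.97 m; V_A = kq₁/r = 10.7 V.
At B: distance to the source charge is 0.442 m; V_B = kq₁/r = 47.6 V.
ΔV = V_B − V_A = 36.9 V.
W_field = −qΔV = −(-5.94×10⁻⁹ C)(36.9 V) = 2.19×10⁻⁷ J.

2.19×10⁻⁷ J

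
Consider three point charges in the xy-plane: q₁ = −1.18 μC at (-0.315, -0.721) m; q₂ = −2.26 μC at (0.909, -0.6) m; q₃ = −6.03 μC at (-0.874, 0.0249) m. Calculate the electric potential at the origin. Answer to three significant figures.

-9.41×10⁴ V

The total potential is the scalar sum of each charge's contribution, V = Σ kqᵢ/rᵢ.
Distances from the field point to each charge: r₁ = 0.787 m, r₂ = 1.09 m, r₃ = 0.874 m.
V = k[(-1.18×10⁻⁶)/(0.787) + (-2.26×10⁻⁶)/(1.09) + (-6.03×10⁻⁶)/(0.874)] = -9.41×10⁴ V.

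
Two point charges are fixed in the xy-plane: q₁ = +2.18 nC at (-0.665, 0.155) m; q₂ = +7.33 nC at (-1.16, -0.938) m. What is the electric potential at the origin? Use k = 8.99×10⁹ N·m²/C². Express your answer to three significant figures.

Electric potential is a scalar, so the contributions from each charge add algebraically: V = Σ kqᵢ/rᵢ.
Distances from the field point to each charge: r₁ = 0.683 m, r₂ = 1.49 m.
V = k[(2.18×10⁻⁹)/(0.683) + (7.33×10⁻⁹)/(1.49)] = 72.9 V.

72.9 V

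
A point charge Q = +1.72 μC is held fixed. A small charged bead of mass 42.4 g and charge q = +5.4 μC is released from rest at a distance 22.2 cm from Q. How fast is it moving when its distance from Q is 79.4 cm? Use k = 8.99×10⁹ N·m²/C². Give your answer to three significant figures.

3.58 m/s

Only the electrostatic force acts, so mechanical energy is conserved: ½mv² = U₁ − U₂ = kQq(1/r₁ − 1/r₂).
U₁ − U₂ = (8.99×10⁹ N·m²/C²)(1.72×10⁻⁶ C)(5.40×10⁻⁶ C)(1/0.222 − 1/0.794) = 0.271 J.
v = √(2·0.271/0.0424) = 3.58 m/s.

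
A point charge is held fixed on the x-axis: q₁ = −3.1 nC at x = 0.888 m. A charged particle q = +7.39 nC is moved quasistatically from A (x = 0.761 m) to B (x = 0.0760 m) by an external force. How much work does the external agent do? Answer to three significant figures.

For quasistatic motion the external work equals the change in potential energy: W_ext = qΔV = q(V_B − V_A).
At A: distance to the source charge is 0.127 m; V_A = kq₁/r = -219 V.
At B: distance to the source charge is 0.812 m; V_B = kq₁/r = -34.3 V.
ΔV = V_B − V_A = 185 V.
W_ext = qΔV = (7.39×10⁻⁹ C)(185 V) = 1.37×10⁻⁶ J.

1.37×10⁻⁶ J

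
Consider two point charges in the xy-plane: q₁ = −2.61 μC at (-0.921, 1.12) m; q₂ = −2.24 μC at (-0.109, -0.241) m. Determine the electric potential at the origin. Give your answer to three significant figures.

Electric potential is a scalar, so the contributions from each charge add algebraically: V = Σ kqᵢ/rᵢ.
Distances from the field point to each charge: r₁ = 1.45 m, r₂ = 0.265 m.
V = k[(-2.61×10⁻⁶)/(1.45) + (-2.24×10⁻⁶)/(0.265)] = -9.23×10⁴ V.

-9.23×10⁴ V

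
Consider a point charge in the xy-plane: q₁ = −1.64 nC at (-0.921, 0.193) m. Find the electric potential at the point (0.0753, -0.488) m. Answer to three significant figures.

The total potential is the scalar sum of each charge's contribution, V = Σ kqᵢ/rᵢ.
Distances from the field point to each charge: r₁ = 1.21 m.
V = k[(-1.64×10⁻⁹)/(1.21)] = -12.2 V.

-12.2 V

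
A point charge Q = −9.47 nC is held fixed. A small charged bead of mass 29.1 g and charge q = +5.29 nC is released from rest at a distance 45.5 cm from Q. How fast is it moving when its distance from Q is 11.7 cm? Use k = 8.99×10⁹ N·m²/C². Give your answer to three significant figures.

Only the electrostatic force acts, so mechanical energy is conserved: ½mv² = U₁ − U₂ = kQq(1/r₁ − 1/r₂).
U₁ − U₂ = (8.99×10⁹ N·m²/C²)(-9.47×10⁻⁹ C)(5.29×10⁻⁹ C)(1/0.455 − 1/0.117) = 2.86×10⁻⁶ J.
v = √(2·2.86×10⁻⁶/0.0291) = 0.0140 m/s.

0.0140 m/s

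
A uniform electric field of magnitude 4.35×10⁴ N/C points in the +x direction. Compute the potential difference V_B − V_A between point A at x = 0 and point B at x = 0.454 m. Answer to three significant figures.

In a uniform field, potential decreases in the direction of E: V_B − V_A = −E·Δx.
V_B − V_A = −(4.35×10⁴ V/m)(0.454 m) = -1.97×10⁴ V.

-1.97×10⁴ V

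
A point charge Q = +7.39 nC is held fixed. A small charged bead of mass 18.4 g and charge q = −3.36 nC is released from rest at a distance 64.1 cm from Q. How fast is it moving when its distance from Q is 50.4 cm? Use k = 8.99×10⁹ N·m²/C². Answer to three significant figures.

3.21×10⁻³ m/s

Only the electrostatic force acts, so mechanical energy is conserved: ½mv² = U₁ − U₂ = kQq(1/r₁ − 1/r₂).
U₁ − U₂ = (8.99×10⁹ N·m²/C²)(7.39×10⁻⁹ C)(-3.36×10⁻⁹ C)(1/0.641 − 1/0.504) = 9.47×10⁻⁸ J.
v = √(2·9.47×10⁻⁸/0.0184) = 3.21×10⁻³ m/s.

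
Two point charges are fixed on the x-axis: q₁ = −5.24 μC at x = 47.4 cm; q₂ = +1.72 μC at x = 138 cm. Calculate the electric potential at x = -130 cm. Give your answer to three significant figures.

-2.08×10⁴ V

Electric potential is a scalar, so the contributions from each charge add algebraically: V = Σ kqᵢ/rᵢ.
Distances from the field point to each charge: r₁ = 1.77 m, r₂ = 2.68 m.
V = k[(-5.24×10⁻⁶)/(1.77) + (1.72×10⁻⁶)/(2.68)] = -2.08×10⁴ V.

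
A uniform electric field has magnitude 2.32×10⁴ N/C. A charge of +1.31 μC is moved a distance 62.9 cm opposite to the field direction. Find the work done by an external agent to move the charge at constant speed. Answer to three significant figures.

0.0191 J

The potential change for a displacement 62.9 cm opposite to the field direction is ΔV = +Ed = 1.46×10⁴ V.
W_ext = qΔV = 0.0191 J.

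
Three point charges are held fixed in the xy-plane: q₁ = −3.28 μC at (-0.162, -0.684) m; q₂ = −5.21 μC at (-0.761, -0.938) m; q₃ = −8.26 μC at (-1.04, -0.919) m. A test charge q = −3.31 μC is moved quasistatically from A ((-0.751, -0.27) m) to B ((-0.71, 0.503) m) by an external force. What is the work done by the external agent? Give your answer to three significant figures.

For quasistatic motion the external work equals the change in potential energy: W_ext = qΔV = q(V_B − V_A).
At A: distances to the source charges are 0.720 m, 0.668 m, 0.710 m; V_A = Σ kqᵢ/rᵢ = -2.16×10⁵ V.
At B: distances to the source charges are 1.31 m, 1.44 m, 1.46 m; V_B = Σ kqᵢ/rᵢ = -1.06×10⁵ V.
ΔV = V_B − V_A = 1.10×10⁵ V.
W_ext = qΔV = (-3.31×10⁻⁶ C)(1.10×10⁵ V) = -0.363 J.

-0.363 J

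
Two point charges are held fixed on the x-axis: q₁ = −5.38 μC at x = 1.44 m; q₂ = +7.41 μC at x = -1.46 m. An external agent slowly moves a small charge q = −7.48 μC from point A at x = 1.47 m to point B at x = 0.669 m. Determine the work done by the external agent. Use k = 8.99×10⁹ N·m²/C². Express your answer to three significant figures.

For quasistatic motion the external work equals the change in potential energy: W_ext = qΔV = q(V_B − V_A).
At A: distances to the source charges are 0.0300 m, 2.93 m; V_A = Σ kqᵢ/rᵢ = -1.59×10⁶ V.
At B: distances to the source charges are 0.771 m, 2.13 m; V_B = Σ kqᵢ/rᵢ = -3.14×10⁴ V.
ΔV = V_B − V_A = 1.56×10⁶ V.
W_ext = qΔV = (-7.48×10⁻⁶ C)(1.56×10⁶ V) = -11.7 J.

-11.7 J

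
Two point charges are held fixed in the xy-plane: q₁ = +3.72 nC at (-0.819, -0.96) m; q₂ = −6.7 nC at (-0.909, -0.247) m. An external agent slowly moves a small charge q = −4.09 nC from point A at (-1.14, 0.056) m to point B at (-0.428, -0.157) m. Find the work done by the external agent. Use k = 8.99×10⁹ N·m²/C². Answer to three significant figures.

For quasistatic motion the external work equals the change in potential energy: W_ext = qΔV = q(V_B − V_A).
At A: distances to the source charges are 1.07 m, 0.381 m; V_A = Σ kqᵢ/rᵢ = -127 V.
At B: distances to the source charges are 0.893 m, 0.489 m; V_B = Σ kqᵢ/rᵢ = -85.6 V.
ΔV = V_B − V_A = 41.1 V.
W_ext = qΔV = (-4.09×10⁻⁹ C)(41.1 V) = -1.68×10⁻⁷ J.

-1.68×10⁻⁷ J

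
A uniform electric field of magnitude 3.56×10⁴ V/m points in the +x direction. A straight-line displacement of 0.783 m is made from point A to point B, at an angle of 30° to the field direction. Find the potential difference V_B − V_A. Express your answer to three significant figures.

Only the component of displacement along E changes the potential: ΔV = −E·d·cosθ.
ΔV = −(3.56×10⁴ V/m)(0.783 m)cos30° = -2.41×10⁴ V.

-2.41×10⁴ V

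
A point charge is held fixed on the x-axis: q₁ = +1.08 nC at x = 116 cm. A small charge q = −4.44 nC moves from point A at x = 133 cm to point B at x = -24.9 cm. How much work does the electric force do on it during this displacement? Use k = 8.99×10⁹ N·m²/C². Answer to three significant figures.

The work done by the electric force is W_field = −ΔU = −q(V_B − V_A) = q(V_A − V_B).
At A: distance to the source charge is 0.170 m; V_A = kq₁/r = 57.1 V.
At B: distance to the source charge is 1.41 m; V_B = kq₁/r = 6.89 V.
ΔV = V_B − V_A = -50.2 V.
W_field = −qΔV = −(-4.44×10⁻⁹ C)(-50.2 V) = -2.23×10⁻⁷ J.

-2.23×10⁻⁷ J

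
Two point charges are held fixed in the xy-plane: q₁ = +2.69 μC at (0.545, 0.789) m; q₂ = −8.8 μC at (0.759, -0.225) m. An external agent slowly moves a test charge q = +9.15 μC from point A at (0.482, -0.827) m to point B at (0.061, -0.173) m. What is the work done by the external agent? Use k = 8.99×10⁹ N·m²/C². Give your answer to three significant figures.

0.127 J

For quasistatic motion the external work equals the change in potential energy: W_ext = qΔV = q(V_B − V_A).
At A: distances to the source charges are 1.62 m, 0.663 m; V_A = Σ kqᵢ/rᵢ = -1.04×10⁵ V.
At B: distances to the source charges are 1.08 m, 0.700 m; V_B = Σ kqᵢ/rᵢ = -9.06×10⁴ V.
ΔV = V_B − V_A = 1.39×10⁴ V.
W_ext = qΔV = (9.15×10⁻⁶ C)(1.39×10⁴ V) = 0.127 J.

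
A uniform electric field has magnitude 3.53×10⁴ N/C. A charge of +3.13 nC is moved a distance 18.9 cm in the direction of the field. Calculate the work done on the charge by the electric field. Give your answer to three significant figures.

2.09×10⁻⁵ J

The potential change for a displacement 18.9 cm in the direction of the field is ΔV = −Ed = -6670 V.
W_field = −qΔV = 2.09×10⁻⁵ J.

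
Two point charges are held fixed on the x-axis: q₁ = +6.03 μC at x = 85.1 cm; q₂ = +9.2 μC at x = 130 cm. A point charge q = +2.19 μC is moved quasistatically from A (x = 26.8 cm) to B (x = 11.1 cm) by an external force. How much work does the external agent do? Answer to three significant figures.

For quasistatic motion the external work equals the change in potential energy: W_ext = qΔV = q(V_B − V_A).
At A: distances to the source charges are 0.583 m, 1.03 m; V_A = Σ kqᵢ/rᵢ = 1.73×10⁵ V.
At B: distances to the source charges are 0.740 m, 1.19 m; V_B = Σ kqᵢ/rᵢ = 1.43×10⁵ V.
ΔV = V_B − V_A = -3.03×10⁴ V.
W_ext = qΔV = (2.19×10⁻⁶ C)(-3.03×10⁴ V) = -0.0664 J.

-0.0664 J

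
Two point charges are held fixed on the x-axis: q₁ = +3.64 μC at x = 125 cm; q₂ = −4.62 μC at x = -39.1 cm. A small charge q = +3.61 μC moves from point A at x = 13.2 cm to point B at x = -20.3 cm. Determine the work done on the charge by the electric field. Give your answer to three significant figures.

The work done by the electric force is W_field = −ΔU = −q(V_B − V_A) = q(V_A − V_B).
At A: distances to the source charges are 1.12 m, 0.523 m; V_A = Σ kqᵢ/rᵢ = -5.01×10⁴ V.
At B: distances to the source charges are 1.45 m, 0.188 m; V_B = Σ kqᵢ/rᵢ = -1.98×10⁵ V.
ΔV = V_B − V_A = -1.48×10⁵ V.
W_field = −qΔV = −(3.61×10⁻⁶ C)(-1.48×10⁵ V) = 0.535 J.

0.535 J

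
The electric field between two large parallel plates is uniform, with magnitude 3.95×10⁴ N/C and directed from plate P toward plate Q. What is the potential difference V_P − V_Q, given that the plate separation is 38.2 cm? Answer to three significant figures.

In a uniform field, potential decreases in the direction of E: ΔV = −E·d for a displacement d parallel to E.
Going from Q to P is a displacement of 38.2 cm opposite to the field, so V_P − V_Q = +Ed = 1.51×10⁴ V.

1.51×10⁴ V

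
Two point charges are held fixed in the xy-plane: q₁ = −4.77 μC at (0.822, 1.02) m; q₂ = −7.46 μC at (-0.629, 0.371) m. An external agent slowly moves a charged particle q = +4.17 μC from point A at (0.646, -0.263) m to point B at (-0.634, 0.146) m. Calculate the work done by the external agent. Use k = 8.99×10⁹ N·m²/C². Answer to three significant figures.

-1.01 J

For quasistatic motion the external work equals the change in potential energy: W_ext = qΔV = q(V_B − V_A).
At A: distances to the source charges are 1.30 m, 1.42 m; V_A = Σ kqᵢ/rᵢ = -8.02×10⁴ V.
At B: distances to the source charges are 1.70 m, 0.225 m; V_B = Σ kqᵢ/rᵢ = -3.23×10⁵ V.
ΔV = V_B − V_A = -2.43×10⁵ V.
W_ext = qΔV = (4.17×10⁻⁶ C)(-2.43×10⁵ V) = -1.01 J.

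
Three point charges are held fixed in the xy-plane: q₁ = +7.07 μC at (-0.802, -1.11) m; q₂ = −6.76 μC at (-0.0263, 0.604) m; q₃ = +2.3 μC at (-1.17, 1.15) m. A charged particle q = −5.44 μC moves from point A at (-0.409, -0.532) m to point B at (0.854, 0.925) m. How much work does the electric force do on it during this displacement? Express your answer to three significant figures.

The work done by the electric force is W_field = −ΔU = −q(V_B − V_A) = q(V_A − V_B).
At A: distances to the source charges are 0.699 m, 1.20 m, 1.85 m; V_A = Σ kqᵢ/rᵢ = 5.14×10⁴ V.
At B: distances to the source charges are 2.62 m, 0.937 m, 2.04 m; V_B = Σ kqᵢ/rᵢ = -3.05×10⁴ V.
ΔV = V_B − V_A = -8.19×10⁴ V.
W_field = −qΔV = −(-5.44×10⁻⁶ C)(-8.19×10⁴ V) = -0.446 J.

-0.446 J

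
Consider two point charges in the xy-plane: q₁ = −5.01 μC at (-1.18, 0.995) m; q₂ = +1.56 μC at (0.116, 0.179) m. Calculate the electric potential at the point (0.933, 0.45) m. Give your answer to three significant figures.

-4350 V

The total potential is the scalar sum of each charge's contribution, V = Σ kqᵢ/rᵢ.
Distances from the field point to each charge: r₁ = 2.18 m, r₂ = 0.861 m.
V = k[(-5.01×10⁻⁶)/(2.18) + (1.56×10⁻⁶)/(0.861)] = -4350 V.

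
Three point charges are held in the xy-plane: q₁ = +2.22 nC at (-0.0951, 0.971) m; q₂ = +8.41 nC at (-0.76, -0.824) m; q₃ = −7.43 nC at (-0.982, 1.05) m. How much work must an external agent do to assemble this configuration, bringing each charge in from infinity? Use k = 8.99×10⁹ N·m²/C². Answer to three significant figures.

The assembly work is the sum of pairwise potential energies, U = Σ_{i<j} kqᵢqⱼ/rᵢⱼ.
Pair separations: r₁₂ = 1.91 m, r₁₃ = 0.890 m, r₂₃ = 1.89 m.
U = (8.77×10⁻⁸) + (-1.67×10⁻⁷) + (-2.98×10⁻⁷) = -3.77×10⁻⁷ J.

-3.77×10⁻⁷ J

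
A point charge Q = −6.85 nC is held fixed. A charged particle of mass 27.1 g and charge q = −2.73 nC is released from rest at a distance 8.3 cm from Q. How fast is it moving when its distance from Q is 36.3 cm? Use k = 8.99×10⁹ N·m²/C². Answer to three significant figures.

Only the electrostatic force acts, so mechanical energy is conserved: ½mv² = U₁ − U₂ = kQq(1/r₁ − 1/r₂).
U₁ − U₂ = (8.99×10⁹ N·m²/C²)(-6.85×10⁻⁹ C)(-2.73×10⁻⁹ C)(1/0.0830 − 1/0.363) = 1.56×10⁻⁶ J.
v = √(2·1.56×10⁻⁶/0.0271) = 0.0107 m/s.

0.0107 m/s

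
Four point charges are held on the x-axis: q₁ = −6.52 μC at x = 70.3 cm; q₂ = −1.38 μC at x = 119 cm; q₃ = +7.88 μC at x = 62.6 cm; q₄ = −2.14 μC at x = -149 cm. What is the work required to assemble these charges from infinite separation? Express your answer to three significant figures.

-6.01 J

The work to assemble the configuration equals its total potential energy, U = Σ kqᵢqⱼ/rᵢⱼ over all pairs.
Pair separations: r₁₂ = 0.487 m, r₁₃ = 0.0770 m, r₁₄ = 2.19 m, r₂₃ = 0.564 m, r₂₄ = 2.68 m, r₃₄ = 2.12 m.
Summing all 6 pair terms gives U = -6.01 J.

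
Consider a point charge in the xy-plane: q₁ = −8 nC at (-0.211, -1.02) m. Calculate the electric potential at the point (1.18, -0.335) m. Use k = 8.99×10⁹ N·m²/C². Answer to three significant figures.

The total potential is the scalar sum of each charge's contribution, V = Σ kqᵢ/rᵢ.
Distances from the field point to each charge: r₁ = 1.55 m.
V = k[(-8.00×10⁻⁹)/(1.55)] = -46.4 V.

-46.4 V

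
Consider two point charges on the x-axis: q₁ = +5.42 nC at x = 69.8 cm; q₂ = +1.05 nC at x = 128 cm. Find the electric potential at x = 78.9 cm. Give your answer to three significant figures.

Electric potential is a scalar, so the contributions from each charge add algebraically: V = Σ kqᵢ/rᵢ.
Distances from the field point to each charge: r₁ = 0.0910 m, r₂ = 0.491 m.
V = k[(5.42×10⁻⁹)/(0.0910) + (1.05×10⁻⁹)/(0.491)] = 555 V.

555 V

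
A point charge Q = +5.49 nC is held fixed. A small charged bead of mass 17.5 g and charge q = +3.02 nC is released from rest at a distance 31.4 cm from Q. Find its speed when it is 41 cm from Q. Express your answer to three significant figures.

Only the electrostatic force acts, so mechanical energy is conserved: ½mv² = U₁ − U₂ = kQq(1/r₁ − 1/r₂).
U₁ − U₂ = (8.99×10⁹ N·m²/C²)(5.49×10⁻⁹ C)(3.02×10⁻⁹ C)(1/0.314 − 1/0.410) = 1.11×10⁻⁷ J.
v = √(2·1.11×10⁻⁷/0.0175) = 3.56×10⁻³ m/s.

3.56×10⁻³ m/s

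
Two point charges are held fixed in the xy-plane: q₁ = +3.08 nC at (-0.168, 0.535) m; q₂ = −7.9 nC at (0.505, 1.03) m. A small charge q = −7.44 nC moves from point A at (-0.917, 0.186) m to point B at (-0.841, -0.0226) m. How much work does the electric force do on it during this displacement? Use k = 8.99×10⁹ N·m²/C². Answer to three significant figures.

-3.29×10⁻⁹ J

The work done by the electric force is W_field = −ΔU = −q(V_B − V_A) = q(V_A − V_B).
At A: distances to the source charges are 0.826 m, 1.65 m; V_A = Σ kqᵢ/rᵢ = -9.44 V.
At B: distances to the source charges are 0.874 m, 1.71 m; V_B = Σ kqᵢ/rᵢ = -9.88 V.
ΔV = V_B − V_A = -0.443 V.
W_field = −qΔV = −(-7.44×10⁻⁹ C)(-0.443 V) = -3.29×10⁻⁹ J.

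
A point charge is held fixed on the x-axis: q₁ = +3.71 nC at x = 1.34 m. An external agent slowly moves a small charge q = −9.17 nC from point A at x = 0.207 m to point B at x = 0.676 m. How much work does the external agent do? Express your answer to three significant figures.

For quasistatic motion the external work equals the change in potential energy: W_ext = qΔV = q(V_B − V_A).
At A: distance to the source charge is 1.13 m; V_A = kq₁/r = 29.4 V.
At B: distance to the source charge is 0.664 m; V_B = kq₁/r = 50.2 V.
ΔV = V_B − V_A = 20.8 V.
W_ext = qΔV = (-9.17×10⁻⁹ C)(20.8 V) = -1.91×10⁻⁷ J.

-1.91×10⁻⁷ J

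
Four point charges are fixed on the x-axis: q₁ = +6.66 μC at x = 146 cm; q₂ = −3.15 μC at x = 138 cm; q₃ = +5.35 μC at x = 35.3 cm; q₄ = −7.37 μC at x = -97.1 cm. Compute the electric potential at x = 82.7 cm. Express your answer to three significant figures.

The total potential is the scalar sum of each charge's contribution, V = Σ kqᵢ/rᵢ.
Distances from the field point to each charge: r₁ = 0.633 m, r₂ = 0.553 m, r₃ = 0.474 m, r₄ = 1.80 m.
V = k[(6.66×10⁻⁶)/(0.633) + (-3.15×10⁻⁶)/(0.553) + (5.35×10⁻⁶)/(0.474) + (-7.37×10⁻⁶)/(1.80)] = 1.08×10⁵ V.

1.08×10⁵ V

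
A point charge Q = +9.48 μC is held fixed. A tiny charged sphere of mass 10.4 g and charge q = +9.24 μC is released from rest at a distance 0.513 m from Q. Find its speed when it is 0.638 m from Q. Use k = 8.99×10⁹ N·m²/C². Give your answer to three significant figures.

Only the electrostatic force acts, so mechanical energy is conserved: ½mv² = U₁ − U₂ = kQq(1/r₁ − 1/r₂).
U₁ − U₂ = (8.99×10⁹ N·m²/C²)(9.48×10⁻⁶ C)(9.24×10⁻⁶ C)(1/0.513 − 1/0.638) = 0.301 J.
v = √(2·0.301/0.0104) = 7.61 m/s.

7.61 m/s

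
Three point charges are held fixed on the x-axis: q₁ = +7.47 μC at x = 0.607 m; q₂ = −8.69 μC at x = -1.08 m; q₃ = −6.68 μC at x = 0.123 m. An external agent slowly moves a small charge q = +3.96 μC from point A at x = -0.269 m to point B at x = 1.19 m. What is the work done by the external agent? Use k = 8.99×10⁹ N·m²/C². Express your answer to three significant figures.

For quasistatic motion the external work equals the change in potential energy: W_ext = qΔV = q(V_B − V_A).
At A: distances to the source charges are 0.876 m, 0.811 m, 0.392 m; V_A = Σ kqᵢ/rᵢ = -1.73×10⁵ V.
At B: distances to the source charges are 0.583 m, 2.27 m, 1.07 m; V_B = Σ kqᵢ/rᵢ = 2.45×10⁴ V.
ΔV = V_B − V_A = 1.97×10⁵ V.
W_ext = qΔV = (3.96×10⁻⁶ C)(1.97×10⁵ V) = 0.782 J.

0.782 J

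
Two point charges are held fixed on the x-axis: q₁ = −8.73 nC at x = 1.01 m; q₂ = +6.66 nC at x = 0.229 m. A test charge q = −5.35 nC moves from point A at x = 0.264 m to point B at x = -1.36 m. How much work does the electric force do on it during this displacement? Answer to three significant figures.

The work done by the electric force is W_field = −ΔU = −q(V_B − V_A) = q(V_A − V_B).
At A: distances to the source charges are 0.746 m, 0.0350 m; V_A = Σ kqᵢ/rᵢ = 1610 V.
At B: distances to the source charges are 2.37 m, 1.59 m; V_B = Σ kqᵢ/rᵢ = 4.56 V.
ΔV = V_B − V_A = -1600 V.
W_field = −qΔV = −(-5.35×10⁻⁹ C)(-1600 V) = -8.56×10⁻⁶ J.

-8.56×10⁻⁶ J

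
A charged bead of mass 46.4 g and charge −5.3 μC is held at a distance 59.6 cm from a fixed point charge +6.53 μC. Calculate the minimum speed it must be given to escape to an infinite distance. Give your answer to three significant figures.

To just escape, total mechanical energy must reach zero at infinity: ½mv²_min + U = 0, so ½mv²_min = −U = |kQq|/r.
|U| = |kQq|/r = (8.99×10⁹ N·m²/C²)(6.53×10⁻⁶)(5.30×10⁻⁶)/(0.596) = 0.522 J.
v_min = √(2|U|/m) = √(2·0.522/0.0464) = 4.74 m/s.

4.74 m/s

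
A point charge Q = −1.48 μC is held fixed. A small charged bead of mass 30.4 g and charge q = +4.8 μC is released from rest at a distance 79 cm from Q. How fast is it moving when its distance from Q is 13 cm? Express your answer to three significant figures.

Only the electrostatic force acts, so mechanical energy is conserved: ½mv² = U₁ − U₂ = kQq(1/r₁ − 1/r₂).
U₁ − U₂ = (8.99×10⁹ N·m²/C²)(-1.48×10⁻⁶ C)(4.80×10⁻⁶ C)(1/0.790 − 1/0.130) = 0.410 J.
v = √(2·0.410/0.0304) = 5.20 m/s.

5.20 m/s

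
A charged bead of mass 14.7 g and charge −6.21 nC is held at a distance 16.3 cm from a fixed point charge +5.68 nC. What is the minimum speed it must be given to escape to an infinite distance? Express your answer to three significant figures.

0.0163 m/s

To just escape, total mechanical energy must reach zero at infinity: ½mv²_min + U = 0, so ½mv²_min = −U = |kQq|/r.
|U| = |kQq|/r = (8.99×10⁹ N·m²/C²)(5.68×10⁻⁹)(6.21×10⁻⁹)/(0.163) = 1.95×10⁻⁶ J.
v_min = √(2|U|/m) = √(2·1.95×10⁻⁶/0.0147) = 0.0163 m/s.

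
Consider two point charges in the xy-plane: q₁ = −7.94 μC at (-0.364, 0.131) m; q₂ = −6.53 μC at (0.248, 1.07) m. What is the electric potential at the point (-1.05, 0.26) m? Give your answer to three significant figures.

Electric potential is a scalar, so the contributions from each charge add algebraically: V = Σ kqᵢ/rᵢ.
Distances from the field point to each charge: r₁ = 0.698 m, r₂ = 1.53 m.
V = k[(-7.94×10⁻⁶)/(0.698) + (-6.53×10⁻⁶)/(1.53)] = -1.41×10⁵ V.

-1.41×10⁵ V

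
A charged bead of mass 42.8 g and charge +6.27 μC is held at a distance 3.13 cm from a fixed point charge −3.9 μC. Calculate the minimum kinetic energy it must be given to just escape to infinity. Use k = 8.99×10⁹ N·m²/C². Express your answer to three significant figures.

To just escape, total mechanical energy must reach zero at infinity: ½mv²_min + U = 0, so ½mv²_min = −U = |kQq|/r.
|U| = |kQq|/r = (8.99×10⁹ N·m²/C²)(3.90×10⁻⁶)(6.27×10⁻⁶)/(0.0313) = 7.02 J.

7.02 J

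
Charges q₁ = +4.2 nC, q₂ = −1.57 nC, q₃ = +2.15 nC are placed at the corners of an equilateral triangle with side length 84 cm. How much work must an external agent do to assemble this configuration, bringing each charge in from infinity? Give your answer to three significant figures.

-1.01×10⁻⁸ J

The assembly work is the sum of pairwise potential energies, U = Σ_{i<j} kqᵢqⱼ/rᵢⱼ.
All three pair separations equal the side length, 0.840 m.
U = (-7.06×10⁻⁸) + (9.66×10⁻⁸) + (-3.61×10⁻⁸) = -1.01×10⁻⁸ J.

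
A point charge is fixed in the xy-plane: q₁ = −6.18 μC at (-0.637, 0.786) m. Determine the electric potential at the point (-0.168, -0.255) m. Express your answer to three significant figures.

-4.87×10⁴ V

Electric potential is a scalar, so the contributions from each charge add algebraically: V = Σ kqᵢ/rᵢ.
Distances from the field point to each charge: r₁ = 1.14 m.
V = k[(-6.18×10⁻⁶)/(1.14)] = -4.87×10⁴ V.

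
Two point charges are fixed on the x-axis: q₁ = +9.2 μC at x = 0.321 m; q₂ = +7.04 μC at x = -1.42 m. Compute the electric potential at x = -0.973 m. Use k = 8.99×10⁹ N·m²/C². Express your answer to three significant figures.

Electric potential is a scalar, so the contributions from each charge add algebraically: V = Σ kqᵢ/rᵢ.
Distances from the field point to each charge: r₁ = 1.29 m, r₂ = 0.447 m.
V = k[(9.20×10⁻⁶)/(1.29) + (7.04×10⁻⁶)/(0.447)] = 2.06×10⁵ V.

2.06×10⁵ V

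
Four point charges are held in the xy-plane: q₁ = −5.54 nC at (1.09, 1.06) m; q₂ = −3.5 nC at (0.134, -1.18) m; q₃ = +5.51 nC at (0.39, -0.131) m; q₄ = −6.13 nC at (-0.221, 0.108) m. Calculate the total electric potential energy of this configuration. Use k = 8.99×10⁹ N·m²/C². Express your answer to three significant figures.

The assembly work is the sum of pairwise potential energies, U = Σ_{i<j} kqᵢqⱼ/rᵢⱼ.
Pair separations: r₁₂ = 2.44 m, r₁₃ = 1.38 m, r₁₄ = 1.62 m, r₂₃ = 1.08 m, r₂₄ = 1.34 m, r₃₄ = 0.656 m.
Summing all 6 pair terms gives U = -4.18×10⁻⁷ J.

-4.18×10⁻⁷ J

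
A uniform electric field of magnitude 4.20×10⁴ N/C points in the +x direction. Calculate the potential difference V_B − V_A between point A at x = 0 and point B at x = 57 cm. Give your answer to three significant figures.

-2.39×10⁴ V

In a uniform field, potential decreases in the direction of E: V_B − V_A = −E·Δx.
V_B − V_A = −(4.20×10⁴ V/m)(0.570 m) = -2.39×10⁴ V.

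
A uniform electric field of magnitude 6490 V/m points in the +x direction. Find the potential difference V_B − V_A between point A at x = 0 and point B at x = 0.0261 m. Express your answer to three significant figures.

-169 V

In a uniform field, potential decreases in the direction of E: V_B − V_A = −E·Δx.
V_B − V_A = −(6490 V/m)(0.0261 m) = -169 V.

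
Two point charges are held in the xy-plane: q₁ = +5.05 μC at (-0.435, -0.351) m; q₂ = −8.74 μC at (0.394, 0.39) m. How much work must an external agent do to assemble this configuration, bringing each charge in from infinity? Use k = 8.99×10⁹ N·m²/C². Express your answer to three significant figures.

-0.357 J

The assembly work is the sum of pairwise potential energies, U = Σ_{i<j} kqᵢqⱼ/rᵢⱼ.
Pair separations: r₁₂ = 1.11 m.
U = (-0.357) = -0.357 J.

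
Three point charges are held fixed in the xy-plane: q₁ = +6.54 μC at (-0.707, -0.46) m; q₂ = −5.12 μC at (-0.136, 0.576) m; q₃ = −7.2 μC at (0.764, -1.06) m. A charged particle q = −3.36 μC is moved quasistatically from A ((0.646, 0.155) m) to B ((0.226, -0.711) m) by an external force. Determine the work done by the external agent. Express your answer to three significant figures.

0.0310 J

For quasistatic motion the external work equals the change in potential energy: W_ext = qΔV = q(V_B − V_A).
At A: distances to the source charges are 1.49 m, 0.888 m, 1.22 m; V_A = Σ kqᵢ/rᵢ = -6.53×10⁴ V.
At B: distances to the source charges are 0.966 m, 1.34 m, 0.641 m; V_B = Σ kqᵢ/rᵢ = -7.45×10⁴ V.
ΔV = V_B − V_A = -9220 V.
W_ext = qΔV = (-3.36×10⁻⁶ C)(-9220 V) = 0.0310 J.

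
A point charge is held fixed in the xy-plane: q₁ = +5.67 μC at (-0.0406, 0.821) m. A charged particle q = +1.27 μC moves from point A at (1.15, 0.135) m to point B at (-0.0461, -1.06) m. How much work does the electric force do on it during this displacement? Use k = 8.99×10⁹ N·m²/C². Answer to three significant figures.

The work done by the electric force is W_field = −ΔU = −q(V_B − V_A) = q(V_A − V_B).
At A: distance to the source charge is 1.37 m; V_A = kq₁/r = 3.71×10⁴ V.
At B: distance to the source charge is 1.88 m; V_B = kq₁/r = 2.71×10⁴ V.
ΔV = V_B − V_A = -1.00×10⁴ V.
W_field = −qΔV = −(1.27×10⁻⁶ C)(-1.00×10⁴ V) = 0.0127 J.

0.0127 J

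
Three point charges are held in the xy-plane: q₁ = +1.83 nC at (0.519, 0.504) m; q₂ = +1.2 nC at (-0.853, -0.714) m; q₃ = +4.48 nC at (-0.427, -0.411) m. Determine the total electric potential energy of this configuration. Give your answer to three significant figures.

The assembly work is the sum of pairwise potential energies, U = Σ_{i<j} kqᵢqⱼ/rᵢⱼ.
Pair separations: r₁₂ = 1.83 m, r₁₃ = 1.32 m, r₂₃ = 0.523 m.
U = (1.08×10⁻⁸) + (5.60×10⁻⁸) + (9.25×10⁻⁸) = 1.59×10⁻⁷ J.

1.59×10⁻⁷ J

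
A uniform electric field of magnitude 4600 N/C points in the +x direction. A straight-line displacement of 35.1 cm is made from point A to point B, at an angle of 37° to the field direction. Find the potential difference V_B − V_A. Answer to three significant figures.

Only the component of displacement along E changes the potential: ΔV = −E·d·cosθ.
ΔV = −(4600 V/m)(0.351 m)cos37° = -1290 V.

-1290 V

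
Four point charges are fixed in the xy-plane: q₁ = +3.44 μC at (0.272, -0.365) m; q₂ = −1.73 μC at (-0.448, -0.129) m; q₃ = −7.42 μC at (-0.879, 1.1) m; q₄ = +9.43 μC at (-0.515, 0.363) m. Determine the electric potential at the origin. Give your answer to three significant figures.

1.22×10⁵ V

Electric potential is a scalar, so the contributions from each charge add algebraically: V = Σ kqᵢ/rᵢ.
Distances from the field point to each charge: r₁ = 0.455 m, r₂ = 0.466 m, r₃ = 1.41 m, r₄ = 0.630 m.
V = k[(3.44×10⁻⁶)/(0.455) + (-1.73×10⁻⁶)/(0.466) + (-7.42×10⁻⁶)/(1.41) + (9.43×10⁻⁶)/(0.630)] = 1.22×10⁵ V.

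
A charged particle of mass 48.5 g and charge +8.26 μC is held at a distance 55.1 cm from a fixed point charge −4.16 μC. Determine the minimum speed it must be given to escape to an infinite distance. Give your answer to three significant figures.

4.81 m/s

To just escape, total mechanical energy must reach zero at infinity: ½mv²_min + U = 0, so ½mv²_min = −U = |kQq|/r.
|U| = |kQq|/r = (8.99×10⁹ N·m²/C²)(4.16×10⁻⁶)(8.26×10⁻⁶)/(0.551) = 0.561 J.
v_min = √(2|U|/m) = √(2·0.561/0.0485) = 4.81 m/s.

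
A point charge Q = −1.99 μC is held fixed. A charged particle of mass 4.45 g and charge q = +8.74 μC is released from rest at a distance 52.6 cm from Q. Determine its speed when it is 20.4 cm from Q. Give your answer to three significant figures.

14.5 m/s

Only the electrostatic force acts, so mechanical energy is conserved: ½mv² = U₁ − U₂ = kQq(1/r₁ − 1/r₂).
U₁ − U₂ = (8.99×10⁹ N·m²/C²)(-1.99×10⁻⁶ C)(8.74×10⁻⁶ C)(1/0.526 − 1/0.204) = 0.469 J.
v = √(2·0.469/4.45×10⁻³) = 14.5 m/s.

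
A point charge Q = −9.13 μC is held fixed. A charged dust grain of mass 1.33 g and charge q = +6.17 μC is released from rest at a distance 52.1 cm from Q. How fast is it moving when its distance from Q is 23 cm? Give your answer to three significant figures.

Only the electrostatic force acts, so mechanical energy is conserved: ½mv² = U₁ − U₂ = kQq(1/r₁ − 1/r₂).
U₁ − U₂ = (8.99×10⁹ N·m²/C²)(-9.13×10⁻⁶ C)(6.17×10⁻⁶ C)(1/0.521 − 1/0.230) = 1.23 J.
v = √(2·1.23/1.33×10⁻³) = 43.0 m/s.

43.0 m/s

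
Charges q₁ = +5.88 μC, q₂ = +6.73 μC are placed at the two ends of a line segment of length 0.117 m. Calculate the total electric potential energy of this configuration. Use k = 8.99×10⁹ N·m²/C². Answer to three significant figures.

3.04 J

The work to assemble the configuration equals its total potential energy, U = Σ kqᵢqⱼ/rᵢⱼ over all pairs.
The separation is r = 0.117 m.
U = (3.04) = 3.04 J.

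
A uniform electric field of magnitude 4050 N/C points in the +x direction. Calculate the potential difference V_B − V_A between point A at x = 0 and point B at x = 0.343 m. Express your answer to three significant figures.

-1390 V

In a uniform field, potential decreases in the direction of E: V_B − V_A = −E·Δx.
V_B − V_A = −(4050 V/m)(0.343 m) = -1390 V.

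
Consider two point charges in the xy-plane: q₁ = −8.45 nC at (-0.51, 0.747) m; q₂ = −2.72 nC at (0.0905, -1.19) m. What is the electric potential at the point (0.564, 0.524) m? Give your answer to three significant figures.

Electric potential is a scalar, so the contributions from each charge add algebraically: V = Σ kqᵢ/rᵢ.
Distances from the field point to each charge: r₁ = 1.10 m, r₂ = 1.78 m.
V = k[(-8.45×10⁻⁹)/(1.10) + (-2.72×10⁻⁹)/(1.78)] = -83.0 V.

-83.0 V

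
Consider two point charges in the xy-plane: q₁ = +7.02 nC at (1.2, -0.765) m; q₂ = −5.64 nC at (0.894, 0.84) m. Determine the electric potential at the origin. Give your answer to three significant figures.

3.01 V

Electric potential is a scalar, so the contributions from each charge add algebraically: V = Σ kqᵢ/rᵢ.
Distances from the field point to each charge: r₁ = 1.42 m, r₂ = 1.23 m.
V = k[(7.02×10⁻⁹)/(1.42) + (-5.64×10⁻⁹)/(1.23)] = 3.01 V.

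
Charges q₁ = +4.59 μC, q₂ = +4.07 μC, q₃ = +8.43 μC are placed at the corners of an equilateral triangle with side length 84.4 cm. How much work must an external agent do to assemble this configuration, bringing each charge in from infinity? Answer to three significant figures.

0.977 J

The work to assemble the configuration equals its total potential energy, U = Σ kqᵢqⱼ/rᵢⱼ over all pairs.
All three pair separations equal the side length, 0.844 m.
U = (0.199) + (0.412) + (0.365) = 0.977 J.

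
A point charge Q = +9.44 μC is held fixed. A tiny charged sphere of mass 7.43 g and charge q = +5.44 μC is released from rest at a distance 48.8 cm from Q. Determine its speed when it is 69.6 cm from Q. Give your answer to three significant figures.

Only the electrostatic force acts, so mechanical energy is conserved: ½mv² = U₁ − U₂ = kQq(1/r₁ − 1/r₂).
U₁ − U₂ = (8.99×10⁹ N·m²/C²)(9.44×10⁻⁶ C)(5.44×10⁻⁶ C)(1/0.488 − 1/0.696) = 0.283 J.
v = √(2·0.283/7.43×10⁻³) = 8.72 m/s.

8.72 m/s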